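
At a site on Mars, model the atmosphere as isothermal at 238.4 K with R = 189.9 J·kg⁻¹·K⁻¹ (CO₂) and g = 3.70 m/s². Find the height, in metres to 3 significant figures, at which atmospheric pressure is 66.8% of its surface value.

z ≈ 4940 m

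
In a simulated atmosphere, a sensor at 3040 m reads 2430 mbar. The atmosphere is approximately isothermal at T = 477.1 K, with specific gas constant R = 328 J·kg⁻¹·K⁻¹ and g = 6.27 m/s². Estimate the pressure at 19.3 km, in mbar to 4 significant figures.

P ≈ 1267 mbar

Scale height: H = RT/g = 328 × 477.1 / 6.27 = 24958 m.
Between two levels, P₂ = P₁ exp(−Δz/H) with Δz = z₂ − z₁.
Δz = 19300 − 3040.0 = 16260 m; Δz/H = 16260/24958 = 0.65149.
P₂ = 2430 × exp(−0.65149) = 2430 × 0.52127 = 1266.7 mbar.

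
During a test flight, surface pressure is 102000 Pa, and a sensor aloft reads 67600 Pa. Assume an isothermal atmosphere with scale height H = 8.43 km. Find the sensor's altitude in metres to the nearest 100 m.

Invert the barometric formula: z = H ln(P₀/P).
P₀/P = 102000/67600 = 1.5089; ln(1.5089) = 0.41138.
z = 8430.0 × 0.41138 = 3467.9 m.

z ≈ 3500 m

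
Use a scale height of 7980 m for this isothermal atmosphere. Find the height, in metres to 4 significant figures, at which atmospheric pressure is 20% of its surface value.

z ≈ 12840 m

Set P/P₀ = exp(−z/H) = 0.2, so z = −H ln(0.2).
−ln(0.2) = 1.6094; z = 7980.0 × 1.6094 = 12843 m.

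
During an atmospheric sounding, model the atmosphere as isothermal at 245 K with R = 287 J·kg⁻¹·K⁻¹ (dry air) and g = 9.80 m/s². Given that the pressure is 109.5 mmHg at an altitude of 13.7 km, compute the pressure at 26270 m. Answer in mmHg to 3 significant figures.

Scale height: H = RT/g = 287 × 245 / 9.80 = 7175.0 m.
Between two levels, P₂ = P₁ exp(−Δz/H) with Δz = z₂ − z₁.
Δz = 26270 − 13700 = 12570 m; Δz/H = 12570/7175.0 = 1.7519.
P₂ = 109.5 × exp(−1.7519) = 109.5 × 0.17344 = 18.992 mmHg.

P ≈ 19.0 mmHg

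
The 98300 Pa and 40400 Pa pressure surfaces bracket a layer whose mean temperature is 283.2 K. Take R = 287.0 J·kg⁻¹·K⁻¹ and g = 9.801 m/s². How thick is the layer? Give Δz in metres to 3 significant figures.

Hypsometric equation: Δz = (R T̄/g) ln(P₁/P₂).
R T̄/g = 287.0 × 283.2 / 9.801 = 8292.9 m.
ln(98300/40400) = ln(2.4332) = 0.88921.
Δz = 8292.9 × 0.88921 = 7374.1 m.

Δz ≈ 7370 m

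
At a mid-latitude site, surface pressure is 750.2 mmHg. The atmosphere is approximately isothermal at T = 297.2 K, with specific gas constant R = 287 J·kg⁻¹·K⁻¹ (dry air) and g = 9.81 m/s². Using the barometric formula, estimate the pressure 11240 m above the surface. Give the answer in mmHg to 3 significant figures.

Scale height: H = RT/g = 287 × 297.2 / 9.81 = 8694.8 m.
Barometric formula: P = P₀ exp(−z/H).
z/H = 11240/8694.8 = 1.2927; exp(−1.2927) = 0.27453.
P = 750.2 × 0.27453 = 205.95 mmHg.

P ≈ 206 mmHg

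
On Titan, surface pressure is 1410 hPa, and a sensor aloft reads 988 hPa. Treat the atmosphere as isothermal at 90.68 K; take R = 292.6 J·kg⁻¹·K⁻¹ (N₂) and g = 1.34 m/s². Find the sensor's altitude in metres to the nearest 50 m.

z ≈ 7050 m

Scale height: H = RT/g = 292.6 × 90.68 / 1.34 = 19801 m.
Invert the barometric formula: z = H ln(P₀/P).
P₀/P = 1410/988 = 1.4271; ln(1.4271) = 0.35564.
z = 19801 × 0.35564 = 7042.0 m.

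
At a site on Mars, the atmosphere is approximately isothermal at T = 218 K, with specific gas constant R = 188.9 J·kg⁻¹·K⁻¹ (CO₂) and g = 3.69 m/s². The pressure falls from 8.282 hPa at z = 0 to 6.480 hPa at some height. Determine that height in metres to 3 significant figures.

z ≈ 2740 m

Scale height: H = RT/g = 188.9 × 218 / 3.69 = 11160 m.
Invert the barometric formula: z = H ln(P₀/P).
P₀/P = 8.282/6.480 = 1.2781; ln(1.2781) = 0.24537.
z = 11160 × 0.24537 = 2738.3 m.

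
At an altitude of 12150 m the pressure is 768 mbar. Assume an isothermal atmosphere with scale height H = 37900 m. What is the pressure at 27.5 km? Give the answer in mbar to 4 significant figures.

P ≈ 512.2 mbar

Between two levels, P₂ = P₁ exp(−Δz/H) with Δz = z₂ − z₁.
Δz = 27500 − 12150 = 15350 m; Δz/H = 15350/37900 = 0.40501.
P₂ = 768 × exp(−0.40501) = 768 × 0.66697 = 512.23 mbar.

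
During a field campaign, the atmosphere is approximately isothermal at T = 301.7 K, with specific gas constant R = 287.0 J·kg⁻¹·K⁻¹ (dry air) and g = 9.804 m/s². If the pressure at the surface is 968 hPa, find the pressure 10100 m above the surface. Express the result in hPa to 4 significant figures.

P ≈ 308.5 hPa

Scale height: H = RT/g = 287.0 × 301.7 / 9.804 = 8831.9 m.
Barometric formula: P = P₀ exp(−z/H).
z/H = 10100/8831.9 = 1.1436; exp(−1.1436) = 0.31867.
P = 968 × 0.31867 = 308.47 hPa.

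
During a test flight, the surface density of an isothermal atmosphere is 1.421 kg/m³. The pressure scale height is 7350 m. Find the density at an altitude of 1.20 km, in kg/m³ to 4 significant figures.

ρ ≈ 1.207 kg/m³

In an isothermal atmosphere, density decays like pressure: ρ = ρ₀ exp(−z/H).
z/H = 1200.0/7350.0 = 0.16327; exp(−0.16327) = 0.84936.
ρ = 1.421 × 0.84936 = 1.2069 kg/m³.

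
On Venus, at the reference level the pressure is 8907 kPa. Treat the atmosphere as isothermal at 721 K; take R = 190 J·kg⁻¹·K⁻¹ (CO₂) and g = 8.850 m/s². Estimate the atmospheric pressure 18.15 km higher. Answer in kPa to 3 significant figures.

Scale height: H = RT/g = 190 × 721 / 8.850 = 15479 m.
Barometric formula: P = P₀ exp(−z/H).
z/H = 18150/15479 = 1.1726; exp(−1.1726) = 0.30956.
P = 8907 × 0.30956 = 2757.3 kPa.

P ≈ 2760 kPa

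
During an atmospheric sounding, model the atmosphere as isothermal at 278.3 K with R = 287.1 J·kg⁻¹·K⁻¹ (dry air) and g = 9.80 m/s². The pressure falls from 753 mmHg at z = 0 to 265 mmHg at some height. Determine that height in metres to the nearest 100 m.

z ≈ 8500 m

Scale height: H = RT/g = 287.1 × 278.3 / 9.80 = 8153.1 m.
Invert the barometric formula: z = H ln(P₀/P).
P₀/P = 753/265 = 2.8415; ln(2.8415) = 1.0443.
z = 8153.1 × 1.0443 = 8514.3 m.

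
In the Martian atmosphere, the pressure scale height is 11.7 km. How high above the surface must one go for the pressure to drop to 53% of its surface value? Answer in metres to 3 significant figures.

Set P/P₀ = exp(−z/H) = 0.53, so z = −H ln(0.53).
−ln(0.53) = 0.63488; z = 11700 × 0.63488 = 7428.1 m.

z ≈ 7430 m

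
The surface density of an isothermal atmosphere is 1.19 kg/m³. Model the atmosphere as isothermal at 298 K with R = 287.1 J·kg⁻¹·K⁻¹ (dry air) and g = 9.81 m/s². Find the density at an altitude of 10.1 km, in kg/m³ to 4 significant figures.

ρ ≈ 0.3738 kg/m³

Scale height: H = RT/g = 287.1 × 298 / 9.81 = 8721.3 m.
In an isothermal atmosphere, density decays like pressure: ρ = ρ₀ exp(−z/H).
z/H = 10100/8721.3 = 1.1581; exp(−1.1581) = 0.31408.
ρ = 1.19 × 0.31408 = 0.37376 kg/m³.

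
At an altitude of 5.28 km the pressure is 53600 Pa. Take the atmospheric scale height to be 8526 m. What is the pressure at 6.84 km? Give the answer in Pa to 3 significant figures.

P ≈ 44600 Pa

Between two levels, P₂ = P₁ exp(−Δz/H) with Δz = z₂ − z₁.
Δz = 6840.0 − 5280.0 = 1560.0 m; Δz/H = 1560.0/8526.0 = 0.18297.
P₂ = 53600 × exp(−0.18297) = 53600 × 0.83279 = 44638 Pa.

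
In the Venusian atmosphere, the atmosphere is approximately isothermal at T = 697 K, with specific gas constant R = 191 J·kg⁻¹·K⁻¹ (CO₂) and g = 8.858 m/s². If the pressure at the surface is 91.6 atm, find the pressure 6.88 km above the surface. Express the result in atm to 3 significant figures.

P ≈ 58.0 atm

Scale height: H = RT/g = 191 × 697 / 8.858 = 15029 m.
Barometric formula: P = P₀ exp(−z/H).
z/H = 6880.0/15029 = 0.45778; exp(−0.45778) = 0.63269.
P = 91.6 × 0.63269 = 57.954 atm.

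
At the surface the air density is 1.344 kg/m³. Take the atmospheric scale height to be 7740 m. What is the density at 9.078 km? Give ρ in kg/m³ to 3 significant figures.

ρ ≈ 0.416 kg/m³

In an isothermal atmosphere, density decays like pressure: ρ = ρ₀ exp(−z/H).
z/H = 9078.0/7740.0 = 1.1729; exp(−1.1729) = 0.30947.
ρ = 1.344 × 0.30947 = 0.41593 kg/m³.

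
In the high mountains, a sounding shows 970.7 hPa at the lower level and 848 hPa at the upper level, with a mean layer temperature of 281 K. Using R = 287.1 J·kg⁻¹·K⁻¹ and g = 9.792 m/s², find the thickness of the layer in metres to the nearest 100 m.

Δz ≈ 1100 m

Hypsometric equation: Δz = (R T̄/g) ln(P₁/P₂).
R T̄/g = 287.1 × 281 / 9.792 = 8238.9 m.
ln(970.7/848) = ln(1.1447) = 0.13514.
Δz = 8238.9 × 0.13514 = 1113.4 m.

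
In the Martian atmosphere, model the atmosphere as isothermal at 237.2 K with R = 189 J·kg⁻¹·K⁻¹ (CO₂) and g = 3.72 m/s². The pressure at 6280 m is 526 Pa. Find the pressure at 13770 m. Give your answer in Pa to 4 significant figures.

P ≈ 282.5 Pa

Scale height: H = RT/g = 189 × 237.2 / 3.72 = 12051 m.
Between two levels, P₂ = P₁ exp(−Δz/H) with Δz = z₂ − z₁.
Δz = 13770 − 6280.0 = 7490.0 m; Δz/H = 7490.0/12051 = 0.62153.
P₂ = 526 × exp(−0.62153) = 526 × 0.53712 = 282.53 Pa.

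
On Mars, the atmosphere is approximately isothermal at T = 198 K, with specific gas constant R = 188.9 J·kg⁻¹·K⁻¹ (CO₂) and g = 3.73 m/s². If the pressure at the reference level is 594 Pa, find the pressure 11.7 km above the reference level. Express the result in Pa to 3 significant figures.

P ≈ 185 Pa

Scale height: H = RT/g = 188.9 × 198 / 3.73 = 10027 m.
Barometric formula: P = P₀ exp(−z/H).
z/H = 11700/10027 = 1.1668; exp(−1.1668) = 0.31136.
P = 594 × 0.31136 = 184.95 Pa.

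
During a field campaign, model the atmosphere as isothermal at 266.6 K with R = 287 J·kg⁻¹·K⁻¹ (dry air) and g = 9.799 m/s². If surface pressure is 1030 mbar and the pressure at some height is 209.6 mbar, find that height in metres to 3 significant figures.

Scale height: H = RT/g = 287 × 266.6 / 9.799 = 7808.4 m.
Invert the barometric formula: z = H ln(P₀/P).
P₀/P = 1030/209.6 = 4.9141; ln(4.9141) = 1.5921.
z = 7808.4 × 1.5921 = 12432 m.

z ≈ 12400 m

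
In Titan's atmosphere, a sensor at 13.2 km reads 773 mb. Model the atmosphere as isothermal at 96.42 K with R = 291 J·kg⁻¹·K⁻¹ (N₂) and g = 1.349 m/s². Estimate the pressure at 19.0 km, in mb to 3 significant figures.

Scale height: H = RT/g = 291 × 96.42 / 1.349 = 20799 m.
Between two levels, P₂ = P₁ exp(−Δz/H) with Δz = z₂ − z₁.
Δz = 19000 − 13200 = 5800.0 m; Δz/H = 5800.0/20799 = 0.27886.
P₂ = 773 × exp(−0.27886) = 773 × 0.75665 = 584.89 mb.

P ≈ 585 mb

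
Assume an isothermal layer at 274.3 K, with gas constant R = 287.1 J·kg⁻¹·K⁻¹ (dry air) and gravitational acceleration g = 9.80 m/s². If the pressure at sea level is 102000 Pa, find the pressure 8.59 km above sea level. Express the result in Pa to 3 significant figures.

Scale height: H = RT/g = 287.1 × 274.3 / 9.80 = 8035.9 m.
Barometric formula: P = P₀ exp(−z/H).
z/H = 8590.0/8035.9 = 1.0690; exp(−1.0690) = 0.34335.
P = 102000 × 0.34335 = 35022 Pa.

P ≈ 35000 Pa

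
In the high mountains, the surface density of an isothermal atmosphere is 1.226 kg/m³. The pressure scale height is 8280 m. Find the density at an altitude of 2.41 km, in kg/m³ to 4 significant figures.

ρ ≈ 0.9164 kg/m³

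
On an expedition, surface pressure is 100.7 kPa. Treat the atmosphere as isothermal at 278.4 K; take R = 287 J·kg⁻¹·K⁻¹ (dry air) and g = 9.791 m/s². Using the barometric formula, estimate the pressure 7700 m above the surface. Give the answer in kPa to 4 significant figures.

P ≈ 39.20 kPa

Scale height: H = RT/g = 287 × 278.4 / 9.791 = 8160.6 m.
Barometric formula: P = P₀ exp(−z/H).
z/H = 7700.0/8160.6 = 0.94356; exp(−0.94356) = 0.38924.
P = 100.7 × 0.38924 = 39.196 kPa.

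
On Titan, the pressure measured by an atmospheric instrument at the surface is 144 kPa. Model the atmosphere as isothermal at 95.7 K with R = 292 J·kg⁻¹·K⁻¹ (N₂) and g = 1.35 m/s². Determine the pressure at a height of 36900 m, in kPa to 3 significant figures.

P ≈ 24.2 kPa

Scale height: H = RT/g = 292 × 95.7 / 1.35 = 20700 m.
Barometric formula: P = P₀ exp(−z/H).
z/H = 36900/20700 = 1.7826; exp(−1.7826) = 0.16820.
P = 144 × 0.16820 = 24.221 kPa.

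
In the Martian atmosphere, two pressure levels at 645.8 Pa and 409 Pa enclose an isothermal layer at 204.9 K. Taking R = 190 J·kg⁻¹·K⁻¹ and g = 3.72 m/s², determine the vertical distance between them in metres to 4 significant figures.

Δz ≈ 4780 m

Hypsometric equation: Δz = (R T̄/g) ln(P₁/P₂).
R T̄/g = 190 × 204.9 / 3.72 = 10465 m.
ln(645.8/409) = ln(1.5790) = 0.45679.
Δz = 10465 × 0.45679 = 4780.3 m.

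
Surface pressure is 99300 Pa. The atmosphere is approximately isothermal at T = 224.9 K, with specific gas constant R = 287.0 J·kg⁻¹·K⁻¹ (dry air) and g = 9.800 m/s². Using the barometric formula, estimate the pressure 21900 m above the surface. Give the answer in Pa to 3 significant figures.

P ≈ 3570 Pa

Scale height: H = RT/g = 287.0 × 224.9 / 9.800 = 6586.4 m.
Barometric formula: P = P₀ exp(−z/H).
z/H = 21900/6586.4 = 3.3250; exp(−3.3250) = 0.035973.
P = 99300 × 0.035973 = 3572.1 Pa.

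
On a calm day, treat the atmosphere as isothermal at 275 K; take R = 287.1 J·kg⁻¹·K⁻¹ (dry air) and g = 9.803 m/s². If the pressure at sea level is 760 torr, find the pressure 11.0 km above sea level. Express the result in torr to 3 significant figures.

Scale height: H = RT/g = 287.1 × 275 / 9.803 = 8053.9 m.
Barometric formula: P = P₀ exp(−z/H).
z/H = 11000/8053.9 = 1.3658; exp(−1.3658) = 0.25518.
P = 760 × 0.25518 = 193.94 torr.

P ≈ 194 torr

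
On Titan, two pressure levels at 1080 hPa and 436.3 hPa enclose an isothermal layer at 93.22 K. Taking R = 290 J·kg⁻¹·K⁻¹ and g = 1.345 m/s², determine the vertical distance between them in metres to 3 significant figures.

Hypsometric equation: Δz = (R T̄/g) ln(P₁/P₂).
R T̄/g = 290 × 93.22 / 1.345 = 20099 m.
ln(1080/436.3) = ln(2.4754) = 0.90640.
Δz = 20099 × 0.90640 = 18218 m.

Δz ≈ 18200 m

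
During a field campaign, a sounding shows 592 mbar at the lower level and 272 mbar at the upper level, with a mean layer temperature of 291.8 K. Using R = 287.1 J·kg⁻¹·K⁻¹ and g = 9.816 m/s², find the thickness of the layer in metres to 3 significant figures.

Hypsometric equation: Δz = (R T̄/g) ln(P₁/P₂).
R T̄/g = 287.1 × 291.8 / 9.816 = 8534.6 m.
ln(592/272) = ln(2.1765) = 0.77772.
Δz = 8534.6 × 0.77772 = 6637.5 m.

Δz ≈ 6640 m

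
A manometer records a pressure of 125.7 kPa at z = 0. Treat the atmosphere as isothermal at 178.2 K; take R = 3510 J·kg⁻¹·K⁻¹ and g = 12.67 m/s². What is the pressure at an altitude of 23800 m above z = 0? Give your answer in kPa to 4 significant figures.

P ≈ 77.62 kPa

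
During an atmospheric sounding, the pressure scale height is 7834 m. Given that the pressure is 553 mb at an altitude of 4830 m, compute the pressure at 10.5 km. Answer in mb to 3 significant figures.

Between two levels, P₂ = P₁ exp(−Δz/H) with Δz = z₂ − z₁.
Δz = 10500 − 4830.0 = 5670.0 m; Δz/H = 5670.0/7834.0 = 0.72377.
P₂ = 553 × exp(−0.72377) = 553 × 0.48492 = 268.16 mb.

P ≈ 268 mb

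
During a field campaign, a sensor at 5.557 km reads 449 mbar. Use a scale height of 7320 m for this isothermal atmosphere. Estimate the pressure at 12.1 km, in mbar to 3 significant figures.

Between two levels, P₂ = P₁ exp(−Δz/H) with Δz = z₂ − z₁.
Δz = 12100 − 5557.0 = 6543.0 m; Δz/H = 6543.0/7320.0 = 0.89385.
P₂ = 449 × exp(−0.89385) = 449 × 0.40908 = 183.68 mbar.

P ≈ 184 mbar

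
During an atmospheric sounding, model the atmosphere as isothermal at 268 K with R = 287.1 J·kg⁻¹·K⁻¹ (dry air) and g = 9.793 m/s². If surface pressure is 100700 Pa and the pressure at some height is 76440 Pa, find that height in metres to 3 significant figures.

Scale height: H = RT/g = 287.1 × 268 / 9.793 = 7856.9 m.
Invert the barometric formula: z = H ln(P₀/P).
P₀/P = 100700/76440 = 1.3174; ln(1.3174) = 0.27566.
z = 7856.9 × 0.27566 = 2165.8 m.

z ≈ 2170 m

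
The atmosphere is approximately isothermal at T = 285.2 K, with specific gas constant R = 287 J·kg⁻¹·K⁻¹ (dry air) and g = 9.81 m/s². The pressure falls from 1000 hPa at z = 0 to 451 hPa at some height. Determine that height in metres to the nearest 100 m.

z ≈ 6600 m

Scale height: H = RT/g = 287 × 285.2 / 9.81 = 8343.8 m.
Invert the barometric formula: z = H ln(P₀/P).
P₀/P = 1000/451 = 2.2173; ln(2.2173) = 0.79629.
z = 8343.8 × 0.79629 = 6644.1 m.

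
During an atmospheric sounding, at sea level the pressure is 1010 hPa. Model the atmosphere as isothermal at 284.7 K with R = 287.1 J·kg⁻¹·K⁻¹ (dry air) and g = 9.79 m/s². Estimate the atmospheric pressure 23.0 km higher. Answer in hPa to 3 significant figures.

P ≈ 64.3 hPa

Scale height: H = RT/g = 287.1 × 284.7 / 9.79 = 8349.1 m.
Barometric formula: P = P₀ exp(−z/H).
z/H = 23000/8349.1 = 2.7548; exp(−2.7548) = 0.063622.
P = 1010 × 0.063622 = 64.258 hPa.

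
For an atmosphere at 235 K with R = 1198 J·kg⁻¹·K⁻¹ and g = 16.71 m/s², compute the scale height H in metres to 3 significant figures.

H ≈ 16800 m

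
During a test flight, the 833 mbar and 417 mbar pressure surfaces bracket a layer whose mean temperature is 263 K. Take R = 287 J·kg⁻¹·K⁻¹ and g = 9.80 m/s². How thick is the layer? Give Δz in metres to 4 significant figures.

Δz ≈ 5329 m

Hypsometric equation: Δz = (R T̄/g) ln(P₁/P₂).
R T̄/g = 287 × 263 / 9.80 = 7702.1 m.
ln(833/417) = ln(1.9976) = 0.69195.
Δz = 7702.1 × 0.69195 = 5329.5 m.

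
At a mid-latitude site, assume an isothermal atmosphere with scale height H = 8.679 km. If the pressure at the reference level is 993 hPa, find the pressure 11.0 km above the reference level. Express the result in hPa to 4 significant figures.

Barometric formula: P = P₀ exp(−z/H).
z/H = 11000/8679.0 = 1.2674; exp(−1.2674) = 0.28156.
P = 993 × 0.28156 = 279.59 hPa.

P ≈ 279.6 hPa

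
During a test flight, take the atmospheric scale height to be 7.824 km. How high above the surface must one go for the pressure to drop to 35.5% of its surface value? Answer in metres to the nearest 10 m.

Set P/P₀ = exp(−z/H) = 0.355, so z = −H ln(0.355).
−ln(0.355) = 1.0356; z = 7824.0 × 1.0356 = 8102.5 m.

z ≈ 8100 m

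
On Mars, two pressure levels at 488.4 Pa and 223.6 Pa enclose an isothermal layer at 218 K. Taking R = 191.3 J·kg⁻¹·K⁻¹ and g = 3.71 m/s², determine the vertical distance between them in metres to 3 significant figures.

Hypsometric equation: Δz = (R T̄/g) ln(P₁/P₂).
R T̄/g = 191.3 × 218 / 3.71 = 11241 m.
ln(488.4/223.6) = ln(2.1843) = 0.78130.
Δz = 11241 × 0.78130 = 8782.6 m.

Δz ≈ 8780 m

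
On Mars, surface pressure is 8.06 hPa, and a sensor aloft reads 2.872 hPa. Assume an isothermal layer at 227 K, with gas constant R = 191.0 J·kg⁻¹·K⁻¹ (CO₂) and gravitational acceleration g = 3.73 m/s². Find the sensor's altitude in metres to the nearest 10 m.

z ≈ 11990 m

Scale height: H = RT/g = 191.0 × 227 / 3.73 = 11624 m.
Invert the barometric formula: z = H ln(P₀/P).
P₀/P = 8.06/2.872 = 2.8064; ln(2.8064) = 1.0319.
z = 11624 × 1.0319 = 11995 m.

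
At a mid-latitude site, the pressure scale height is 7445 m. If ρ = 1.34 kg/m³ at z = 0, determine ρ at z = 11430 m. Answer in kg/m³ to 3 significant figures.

In an isothermal atmosphere, density decays like pressure: ρ = ρ₀ exp(−z/H).
z/H = 11430/7445.0 = 1.5353; exp(−1.5353) = 0.21539.
ρ = 1.34 × 0.21539 = 0.28862 kg/m³.

ρ ≈ 0.289 kg/m³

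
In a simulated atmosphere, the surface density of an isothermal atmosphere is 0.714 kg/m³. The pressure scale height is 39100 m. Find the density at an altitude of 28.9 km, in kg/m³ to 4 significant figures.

In an isothermal atmosphere, density decays like pressure: ρ = ρ₀ exp(−z/H).
z/H = 28900/39100 = 0.73913; exp(−0.73913) = 0.47753.
ρ = 0.714 × 0.47753 = 0.34096 kg/m³.

ρ ≈ 0.3410 kg/m³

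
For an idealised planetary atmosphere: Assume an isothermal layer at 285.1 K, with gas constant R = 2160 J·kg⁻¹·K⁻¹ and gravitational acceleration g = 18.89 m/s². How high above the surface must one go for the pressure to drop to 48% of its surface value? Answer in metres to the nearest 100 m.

z ≈ 23900 m

Scale height: H = RT/g = 2160 × 285.1 / 18.89 = 32600 m.
Set P/P₀ = exp(−z/H) = 0.48, so z = −H ln(0.48).
−ln(0.48) = 0.73397; z = 32600 × 0.73397 = 23927 m.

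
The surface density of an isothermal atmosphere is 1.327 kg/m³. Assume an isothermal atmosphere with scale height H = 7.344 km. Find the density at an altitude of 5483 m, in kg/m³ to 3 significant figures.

In an isothermal atmosphere, density decays like pressure: ρ = ρ₀ exp(−z/H).
z/H = 5483.0/7344.0 = 0.74660; exp(−0.74660) = 0.47398.
ρ = 1.327 × 0.47398 = 0.62897 kg/m³.

ρ ≈ 0.629 kg/m³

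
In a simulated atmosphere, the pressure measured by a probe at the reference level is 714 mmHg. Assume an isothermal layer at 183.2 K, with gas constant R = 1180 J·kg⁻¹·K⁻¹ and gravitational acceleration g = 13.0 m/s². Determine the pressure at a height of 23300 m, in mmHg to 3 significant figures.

P ≈ 176 mmHg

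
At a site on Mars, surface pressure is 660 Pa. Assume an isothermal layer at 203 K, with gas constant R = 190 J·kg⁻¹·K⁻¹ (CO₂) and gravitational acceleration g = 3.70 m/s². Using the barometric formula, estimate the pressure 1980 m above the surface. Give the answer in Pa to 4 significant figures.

Scale height: H = RT/g = 190 × 203 / 3.70 = 10424 m.
Barometric formula: P = P₀ exp(−z/H).
z/H = 1980.0/10424 = 0.18995; exp(−0.18995) = 0.82700.
P = 660 × 0.82700 = 545.82 Pa.

P ≈ 545.8 Pa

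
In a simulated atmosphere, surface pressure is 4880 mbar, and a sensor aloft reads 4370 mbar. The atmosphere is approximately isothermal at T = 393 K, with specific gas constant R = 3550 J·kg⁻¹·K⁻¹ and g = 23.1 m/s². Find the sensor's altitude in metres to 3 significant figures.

z ≈ 6670 m

Scale height: H = RT/g = 3550 × 393 / 23.1 = 60396 m.
Invert the barometric formula: z = H ln(P₀/P).
P₀/P = 4880/4370 = 1.1167; ln(1.1167) = 0.11038.
z = 60396 × 0.11038 = 6666.5 m.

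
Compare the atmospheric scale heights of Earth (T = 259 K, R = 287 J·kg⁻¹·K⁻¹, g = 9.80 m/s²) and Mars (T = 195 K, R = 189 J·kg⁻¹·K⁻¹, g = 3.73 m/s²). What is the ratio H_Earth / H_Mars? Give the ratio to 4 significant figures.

H = RT/g for each body.
H_Earth = 287 × 259 / 9.80 = 7585.0 m.
H_Mars = 189 × 195 / 3.73 = 9880.7 m.
H_Earth/H_Mars = 7585.0/9880.7 = 0.76766.

H_Earth/H_Mars ≈ 0.7677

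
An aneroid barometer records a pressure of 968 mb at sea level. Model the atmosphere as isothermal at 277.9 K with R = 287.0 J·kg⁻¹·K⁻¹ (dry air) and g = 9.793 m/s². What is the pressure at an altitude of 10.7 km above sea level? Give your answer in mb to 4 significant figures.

Scale height: H = RT/g = 287.0 × 277.9 / 9.793 = 8144.3 m.
Barometric formula: P = P₀ exp(−z/H).
z/H = 10700/8144.3 = 1.3138; exp(−1.3138) = 0.26880.
P = 968 × 0.26880 = 260.20 mb.

P ≈ 260.2 mb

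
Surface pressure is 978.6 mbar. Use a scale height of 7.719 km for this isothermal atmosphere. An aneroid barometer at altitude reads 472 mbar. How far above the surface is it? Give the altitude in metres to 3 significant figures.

z ≈ 5630 m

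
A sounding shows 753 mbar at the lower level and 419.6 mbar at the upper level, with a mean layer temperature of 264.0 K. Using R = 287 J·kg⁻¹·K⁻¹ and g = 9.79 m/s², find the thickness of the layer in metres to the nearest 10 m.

Δz ≈ 4530 m

Hypsometric equation: Δz = (R T̄/g) ln(P₁/P₂).
R T̄/g = 287 × 264.0 / 9.79 = 7739.3 m.
ln(753/419.6) = ln(1.7946) = 0.58478.
Δz = 7739.3 × 0.58478 = 4525.8 m.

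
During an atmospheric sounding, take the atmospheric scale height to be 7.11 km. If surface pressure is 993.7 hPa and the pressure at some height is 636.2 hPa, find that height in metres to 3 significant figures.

Invert the barometric formula: z = H ln(P₀/P).
P₀/P = 993.7/636.2 = 1.5619; ln(1.5619) = 0.44590.
z = 7110.0 × 0.44590 = 3170.3 m.

z ≈ 3170 m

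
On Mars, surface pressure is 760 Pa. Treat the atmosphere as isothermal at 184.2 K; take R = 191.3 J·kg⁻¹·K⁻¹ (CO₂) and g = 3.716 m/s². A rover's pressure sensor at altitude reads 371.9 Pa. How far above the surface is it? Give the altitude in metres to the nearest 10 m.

z ≈ 6780 m

Scale height: H = RT/g = 191.3 × 184.2 / 3.716 = 9482.6 m.
Invert the barometric formula: z = H ln(P₀/P).
P₀/P = 760/371.9 = 2.0436; ln(2.0436) = 0.71471.
z = 9482.6 × 0.71471 = 6777.3 m.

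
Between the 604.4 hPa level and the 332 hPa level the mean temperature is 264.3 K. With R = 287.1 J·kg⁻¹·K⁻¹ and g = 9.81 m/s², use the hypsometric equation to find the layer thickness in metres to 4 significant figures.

Hypsometric equation: Δz = (R T̄/g) ln(P₁/P₂).
R T̄/g = 287.1 × 264.3 / 9.81 = 7735.0 m.
ln(604.4/332) = ln(1.8205) = 0.59911.
Δz = 7735.0 × 0.59911 = 4634.1 m.

Δz ≈ 4634 m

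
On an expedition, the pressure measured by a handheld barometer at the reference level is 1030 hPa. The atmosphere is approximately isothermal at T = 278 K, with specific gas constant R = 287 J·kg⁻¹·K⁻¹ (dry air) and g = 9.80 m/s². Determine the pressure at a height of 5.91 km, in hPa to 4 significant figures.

P ≈ 498.4 hPa

Scale height: H = RT/g = 287 × 278 / 9.80 = 8141.4 m.
Barometric formula: P = P₀ exp(−z/H).
z/H = 5910.0/8141.4 = 0.72592; exp(−0.72592) = 0.48388.
P = 1030 × 0.48388 = 498.40 hPa.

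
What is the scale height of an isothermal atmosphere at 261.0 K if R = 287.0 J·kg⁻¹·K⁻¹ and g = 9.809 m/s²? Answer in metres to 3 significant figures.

The scale height of an isothermal atmosphere is H = RT/g.
H = 287.0 × 261.0 / 9.809 = 74907/9.809 = 7636.6 m.

H ≈ 7640 m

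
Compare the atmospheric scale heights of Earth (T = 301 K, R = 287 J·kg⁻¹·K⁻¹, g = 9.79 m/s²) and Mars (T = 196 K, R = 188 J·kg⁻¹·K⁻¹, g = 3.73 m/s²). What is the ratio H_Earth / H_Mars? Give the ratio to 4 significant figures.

H = RT/g for each body.
H_Earth = 287 × 301 / 9.79 = 8824.0 m.
H_Mars = 188 × 196 / 3.73 = 9878.8 m.
H_Earth/H_Mars = 8824.0/9878.8 = 0.89323.

H_Earth/H_Mars ≈ 0.8932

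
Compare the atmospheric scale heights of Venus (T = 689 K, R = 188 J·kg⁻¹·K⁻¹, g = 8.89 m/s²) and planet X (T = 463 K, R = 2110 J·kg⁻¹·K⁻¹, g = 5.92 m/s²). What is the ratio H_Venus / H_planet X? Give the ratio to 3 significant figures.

H = RT/g for each body.
H_Venus = 188 × 689 / 8.89 = 14571 m.
H_planet X = 2110 × 463 / 5.92 = 165020 m.
H_Venus/H_planet X = 14571/165020 = 0.088298.

H_Venus/H_planet X ≈ 0.0883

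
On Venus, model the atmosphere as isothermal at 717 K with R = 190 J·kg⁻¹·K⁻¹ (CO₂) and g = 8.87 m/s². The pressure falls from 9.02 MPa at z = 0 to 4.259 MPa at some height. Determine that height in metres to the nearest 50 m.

Scale height: H = RT/g = 190 × 717 / 8.87 = 15359 m.
Invert the barometric formula: z = H ln(P₀/P).
P₀/P = 9.02/4.259 = 2.1179; ln(2.1179) = 0.75043.
z = 15359 × 0.75043 = 11526 m.

z ≈ 11550 m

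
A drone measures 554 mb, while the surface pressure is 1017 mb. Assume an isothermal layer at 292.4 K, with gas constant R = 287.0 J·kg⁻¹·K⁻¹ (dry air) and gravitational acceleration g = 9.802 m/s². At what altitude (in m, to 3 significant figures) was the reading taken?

Scale height: H = RT/g = 287.0 × 292.4 / 9.802 = 8561.4 m.
Invert the barometric formula: z = H ln(P₀/P).
P₀/P = 1017/554 = 1.8357; ln(1.8357) = 0.60743.
z = 8561.4 × 0.60743 = 5200.5 m.

z ≈ 5200 m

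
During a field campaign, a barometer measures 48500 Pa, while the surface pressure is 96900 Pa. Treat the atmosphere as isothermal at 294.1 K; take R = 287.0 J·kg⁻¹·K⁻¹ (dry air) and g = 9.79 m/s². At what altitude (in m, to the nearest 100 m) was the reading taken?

Scale height: H = RT/g = 287.0 × 294.1 / 9.79 = 8621.7 m.
Invert the barometric formula: z = H ln(P₀/P).
P₀/P = 96900/48500 = 1.9979; ln(1.9979) = 0.69210.
z = 8621.7 × 0.69210 = 5967.1 m.

z ≈ 6000 m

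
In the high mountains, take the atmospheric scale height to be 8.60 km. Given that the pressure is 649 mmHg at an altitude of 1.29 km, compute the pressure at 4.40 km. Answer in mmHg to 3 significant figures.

P ≈ 452 mmHg

Between two levels, P₂ = P₁ exp(−Δz/H) with Δz = z₂ − z₁.
Δz = 4400.0 − 1290.0 = 3110.0 m; Δz/H = 3110.0/8600.0 = 0.36163.
P₂ = 649 × exp(−0.36163) = 649 × 0.69654 = 452.05 mmHg.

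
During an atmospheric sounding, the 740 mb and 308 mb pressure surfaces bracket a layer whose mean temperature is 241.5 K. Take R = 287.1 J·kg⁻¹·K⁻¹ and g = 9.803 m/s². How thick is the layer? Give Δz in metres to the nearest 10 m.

Hypsometric equation: Δz = (R T̄/g) ln(P₁/P₂).
R T̄/g = 287.1 × 241.5 / 9.803 = 7072.8 m.
ln(740/308) = ln(2.4026) = 0.87655.
Δz = 7072.8 × 0.87655 = 6199.7 m.

Δz ≈ 6200 m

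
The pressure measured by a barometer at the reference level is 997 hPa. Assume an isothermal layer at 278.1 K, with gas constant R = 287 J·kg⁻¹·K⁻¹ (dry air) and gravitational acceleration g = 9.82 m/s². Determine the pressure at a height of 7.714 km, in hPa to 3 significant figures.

P ≈ 386 hPa

Scale height: H = RT/g = 287 × 278.1 / 9.82 = 8127.8 m.
Barometric formula: P = P₀ exp(−z/H).
z/H = 7714.0/8127.8 = 0.94909; exp(−0.94909) = 0.38709.
P = 997 × 0.38709 = 385.93 hPa.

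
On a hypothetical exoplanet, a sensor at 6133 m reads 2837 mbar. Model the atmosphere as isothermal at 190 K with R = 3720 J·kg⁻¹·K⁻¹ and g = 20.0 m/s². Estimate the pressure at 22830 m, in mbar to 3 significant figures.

P ≈ 1770 mbar

Scale height: H = RT/g = 3720 × 190 / 20.0 = 35340 m.
Between two levels, P₂ = P₁ exp(−Δz/H) with Δz = z₂ − z₁.
Δz = 22830 − 6133.0 = 16697 m; Δz/H = 16697/35340 = 0.47247.
P₂ = 2837 × exp(−0.47247) = 2837 × 0.62346 = 1768.8 mbar.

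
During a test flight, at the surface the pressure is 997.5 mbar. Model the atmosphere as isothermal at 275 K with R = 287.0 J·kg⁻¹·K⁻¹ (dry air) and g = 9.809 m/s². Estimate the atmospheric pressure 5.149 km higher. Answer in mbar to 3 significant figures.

Scale height: H = RT/g = 287.0 × 275 / 9.809 = 8046.2 m.
Barometric formula: P = P₀ exp(−z/H).
z/H = 5149.0/8046.2 = 0.63993; exp(−0.63993) = 0.52733.
P = 997.5 × 0.52733 = 526.01 mbar.

P ≈ 526 mbar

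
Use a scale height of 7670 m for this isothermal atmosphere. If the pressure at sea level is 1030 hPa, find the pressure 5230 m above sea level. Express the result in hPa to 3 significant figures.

Barometric formula: P = P₀ exp(−z/H).
z/H = 5230.0/7670.0 = 0.68188; exp(−0.68188) = 0.50567.
P = 1030 × 0.50567 = 520.84 hPa.

P ≈ 521 hPa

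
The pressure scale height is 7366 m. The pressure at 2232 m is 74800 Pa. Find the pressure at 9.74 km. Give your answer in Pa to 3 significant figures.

Between two levels, P₂ = P₁ exp(−Δz/H) with Δz = z₂ − z₁.
Δz = 9740.0 − 2232.0 = 7508.0 m; Δz/H = 7508.0/7366.0 = 1.0193.
P₂ = 74800 × exp(−1.0193) = 74800 × 0.36085 = 26992 Pa.

P ≈ 27000 Pa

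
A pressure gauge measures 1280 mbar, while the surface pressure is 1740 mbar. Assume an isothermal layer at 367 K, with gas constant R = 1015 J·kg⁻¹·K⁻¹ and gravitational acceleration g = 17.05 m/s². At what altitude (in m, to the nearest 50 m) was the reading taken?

z ≈ 6700 m

Scale height: H = RT/g = 1015 × 367 / 17.05 = 21848 m.
Invert the barometric formula: z = H ln(P₀/P).
P₀/P = 1740/1280 = 1.3594; ln(1.3594) = 0.30704.
z = 21848 × 0.30704 = 6708.2 m.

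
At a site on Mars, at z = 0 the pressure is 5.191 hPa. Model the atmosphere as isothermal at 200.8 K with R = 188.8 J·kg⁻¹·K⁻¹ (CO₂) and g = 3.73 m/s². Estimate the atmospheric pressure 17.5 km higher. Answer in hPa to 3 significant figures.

Scale height: H = RT/g = 188.8 × 200.8 / 3.73 = 10164 m.
Barometric formula: P = P₀ exp(−z/H).
z/H = 17500/10164 = 1.7218; exp(−1.7218) = 0.17874.
P = 5.191 × 0.17874 = 0.92784 hPa.

P ≈ 0.928 hPa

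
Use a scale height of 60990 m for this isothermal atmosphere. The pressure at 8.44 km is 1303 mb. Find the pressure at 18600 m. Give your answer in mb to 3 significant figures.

P ≈ 1100 mb

Between two levels, P₂ = P₁ exp(−Δz/H) with Δz = z₂ − z₁.
Δz = 18600 − 8440.0 = 10160 m; Δz/H = 10160/60990 = 0.16658.
P₂ = 1303 × exp(−0.16658) = 1303 × 0.84656 = 1103.1 mb.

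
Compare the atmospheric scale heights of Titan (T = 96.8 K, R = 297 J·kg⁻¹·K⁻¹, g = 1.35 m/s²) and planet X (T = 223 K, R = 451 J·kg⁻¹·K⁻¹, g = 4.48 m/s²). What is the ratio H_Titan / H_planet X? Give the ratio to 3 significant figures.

H_Titan/H_planet X ≈ 0.949

H = RT/g for each body.
H_Titan = 297 × 96.8 / 1.35 = 21296 m.
H_planet X = 451 × 223 / 4.48 = 22449 m.
H_Titan/H_planet X = 21296/22449 = 0.94864.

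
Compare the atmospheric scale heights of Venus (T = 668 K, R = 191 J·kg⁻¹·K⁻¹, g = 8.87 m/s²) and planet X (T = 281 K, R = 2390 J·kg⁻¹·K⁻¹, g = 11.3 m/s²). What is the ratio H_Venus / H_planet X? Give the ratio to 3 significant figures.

H = RT/g for each body.
H_Venus = 191 × 668 / 8.87 = 14384 m.
H_planet X = 2390 × 281 / 11.3 = 59433 m.
H_Venus/H_planet X = 14384/59433 = 0.24202.

H_Venus/H_planet X ≈ 0.242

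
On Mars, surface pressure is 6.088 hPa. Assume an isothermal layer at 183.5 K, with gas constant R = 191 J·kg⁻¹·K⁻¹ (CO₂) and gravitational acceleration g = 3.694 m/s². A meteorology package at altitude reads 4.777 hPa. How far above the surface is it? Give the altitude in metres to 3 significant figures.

Scale height: H = RT/g = 191 × 183.5 / 3.694 = 9488.0 m.
Invert the barometric formula: z = H ln(P₀/P).
P₀/P = 6.088/4.777 = 1.2744; ln(1.2744) = 0.24248.
z = 9488.0 × 0.24248 = 2300.7 m.

z ≈ 2300 m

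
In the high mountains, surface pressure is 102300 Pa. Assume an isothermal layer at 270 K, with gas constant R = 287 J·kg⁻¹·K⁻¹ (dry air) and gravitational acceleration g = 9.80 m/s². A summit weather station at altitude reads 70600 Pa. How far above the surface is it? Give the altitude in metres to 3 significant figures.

z ≈ 2930 m

Scale height: H = RT/g = 287 × 270 / 9.80 = 7907.1 m.
Invert the barometric formula: z = H ln(P₀/P).
P₀/P = 102300/70600 = 1.4490; ln(1.4490) = 0.37087.
z = 7907.1 × 0.37087 = 2932.5 m.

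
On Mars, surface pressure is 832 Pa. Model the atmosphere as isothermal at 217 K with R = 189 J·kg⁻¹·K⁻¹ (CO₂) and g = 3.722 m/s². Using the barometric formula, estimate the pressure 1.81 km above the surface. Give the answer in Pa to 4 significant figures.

P ≈ 706.0 Pa

Scale height: H = RT/g = 189 × 217 / 3.722 = 11019 m.
Barometric formula: P = P₀ exp(−z/H).
z/H = 1810.0/11019 = 0.16426; exp(−0.16426) = 0.84852.
P = 832 × 0.84852 = 705.97 Pa.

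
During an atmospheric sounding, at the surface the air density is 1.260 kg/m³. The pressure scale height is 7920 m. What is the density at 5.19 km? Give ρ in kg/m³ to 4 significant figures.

ρ ≈ 0.6543 kg/m³

In an isothermal atmosphere, density decays like pressure: ρ = ρ₀ exp(−z/H).
z/H = 5190.0/7920.0 = 0.65530; exp(−0.65530) = 0.51929.
ρ = 1.260 × 0.51929 = 0.65431 kg/m³.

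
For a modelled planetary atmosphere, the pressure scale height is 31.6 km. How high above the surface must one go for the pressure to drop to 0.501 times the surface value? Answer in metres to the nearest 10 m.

Set P/P₀ = exp(−z/H) = 0.501, so z = −H ln(0.501).
−ln(0.501) = 0.69115; z = 31600 × 0.69115 = 21840 m.

z ≈ 21840 m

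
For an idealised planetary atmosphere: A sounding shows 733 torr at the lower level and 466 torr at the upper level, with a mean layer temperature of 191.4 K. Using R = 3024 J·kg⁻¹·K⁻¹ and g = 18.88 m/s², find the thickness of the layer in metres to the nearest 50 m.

Hypsometric equation: Δz = (R T̄/g) ln(P₁/P₂).
R T̄/g = 3024 × 191.4 / 18.88 = 30656 m.
ln(733/466) = ln(1.5730) = 0.45298.
Δz = 30656 × 0.45298 = 13887 m.

Δz ≈ 13900 m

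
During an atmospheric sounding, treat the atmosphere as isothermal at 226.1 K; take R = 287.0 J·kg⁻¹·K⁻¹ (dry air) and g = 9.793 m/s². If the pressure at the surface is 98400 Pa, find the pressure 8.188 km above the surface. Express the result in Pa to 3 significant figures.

P ≈ 28600 Pa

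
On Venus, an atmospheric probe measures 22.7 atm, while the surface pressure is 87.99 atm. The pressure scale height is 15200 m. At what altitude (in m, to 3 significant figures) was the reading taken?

z ≈ 20600 m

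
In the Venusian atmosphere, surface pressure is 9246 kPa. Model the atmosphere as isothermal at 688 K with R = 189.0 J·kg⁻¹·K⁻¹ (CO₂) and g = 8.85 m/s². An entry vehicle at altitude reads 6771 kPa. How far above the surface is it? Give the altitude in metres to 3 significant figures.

z ≈ 4580 m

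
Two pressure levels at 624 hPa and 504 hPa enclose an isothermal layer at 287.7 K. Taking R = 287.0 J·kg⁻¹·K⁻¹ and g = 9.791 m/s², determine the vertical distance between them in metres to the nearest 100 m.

Hypsometric equation: Δz = (R T̄/g) ln(P₁/P₂).
R T̄/g = 287.0 × 287.7 / 9.791 = 8433.2 m.
ln(624/504) = ln(1.2381) = 0.21358.
Δz = 8433.2 × 0.21358 = 1801.2 m.

Δz ≈ 1800 m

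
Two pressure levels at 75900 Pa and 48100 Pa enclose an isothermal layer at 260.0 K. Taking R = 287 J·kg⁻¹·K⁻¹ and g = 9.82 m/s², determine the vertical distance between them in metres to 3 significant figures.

Hypsometric equation: Δz = (R T̄/g) ln(P₁/P₂).
R T̄/g = 287 × 260.0 / 9.82 = 7598.8 m.
ln(75900/48100) = ln(1.5780) = 0.45616.
Δz = 7598.8 × 0.45616 = 3466.3 m.

Δz ≈ 3470 m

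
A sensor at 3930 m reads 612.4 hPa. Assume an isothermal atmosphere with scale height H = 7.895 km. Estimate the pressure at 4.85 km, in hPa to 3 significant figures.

Between two levels, P₂ = P₁ exp(−Δz/H) with Δz = z₂ − z₁.
Δz = 4850.0 − 3930.0 = 920.00 m; Δz/H = 920.00/7895.0 = 0.11653.
P₂ = 612.4 × exp(−0.11653) = 612.4 × 0.89000 = 545.04 hPa.

P ≈ 545 hPa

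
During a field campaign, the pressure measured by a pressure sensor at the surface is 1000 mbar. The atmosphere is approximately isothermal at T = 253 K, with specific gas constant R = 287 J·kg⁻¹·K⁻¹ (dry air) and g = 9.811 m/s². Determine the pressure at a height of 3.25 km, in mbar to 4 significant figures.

P ≈ 644.6 mbar

Scale height: H = RT/g = 287 × 253 / 9.811 = 7401.0 m.
Barometric formula: P = P₀ exp(−z/H).
z/H = 3250.0/7401.0 = 0.43913; exp(−0.43913) = 0.64460.
P = 1000 × 0.64460 = 644.60 mbar.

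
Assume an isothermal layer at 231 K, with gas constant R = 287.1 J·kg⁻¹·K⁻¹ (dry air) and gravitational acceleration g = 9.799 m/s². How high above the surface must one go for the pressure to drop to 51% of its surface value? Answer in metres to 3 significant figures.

Scale height: H = RT/g = 287.1 × 231 / 9.799 = 6768.0 m.
Set P/P₀ = exp(−z/H) = 0.51, so z = −H ln(0.51).
−ln(0.51) = 0.67334; z = 6768.0 × 0.67334 = 4557.2 m.

z ≈ 4560 m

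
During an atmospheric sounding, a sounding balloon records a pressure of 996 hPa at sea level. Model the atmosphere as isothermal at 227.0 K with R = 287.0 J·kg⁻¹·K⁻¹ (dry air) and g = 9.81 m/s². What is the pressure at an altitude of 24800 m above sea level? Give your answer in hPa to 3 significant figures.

P ≈ 23.8 hPa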